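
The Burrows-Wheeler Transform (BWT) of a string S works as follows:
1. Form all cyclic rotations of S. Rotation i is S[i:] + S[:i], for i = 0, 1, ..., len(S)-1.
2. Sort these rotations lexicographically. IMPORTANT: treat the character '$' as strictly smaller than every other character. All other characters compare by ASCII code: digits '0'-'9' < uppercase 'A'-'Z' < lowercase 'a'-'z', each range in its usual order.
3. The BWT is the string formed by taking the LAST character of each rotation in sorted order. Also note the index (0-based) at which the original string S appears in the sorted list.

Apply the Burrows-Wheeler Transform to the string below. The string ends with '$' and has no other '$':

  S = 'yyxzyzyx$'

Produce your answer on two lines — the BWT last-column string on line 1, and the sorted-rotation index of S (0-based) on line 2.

All 9 rotations (rotation i = S[i:]+S[:i]):
  rot[0] = yyxzyzyx$
  rot[1] = yxzyzyx$y
  rot[2] = xzyzyx$yy
  rot[3] = zyzyx$yyx
  rot[4] = yzyx$yyxz
  rot[5] = zyx$yyxzy
  rot[6] = yx$yyxzyz
  rot[7] = x$yyxzyzy
  rot[8] = $yyxzyzyx
Sorted (with $ < everything):
  sorted[0] = $yyxzyzyx  (last char: 'x')
  sorted[1] = x$yyxzyzy  (last char: 'y')
  sorted[2] = xzyzyx$yy  (last char: 'y')
  sorted[3] = yx$yyxzyz  (last char: 'z')
  sorted[4] = yxzyzyx$y  (last char: 'y')
  sorted[5] = yyxzyzyx$  (last char: '$')
  sorted[6] = yzyx$yyxz  (last char: 'z')
  sorted[7] = zyx$yyxzy  (last char: 'y')
  sorted[8] = zyzyx$yyx  (last char: 'x')
Last column: xyyzy$zyx
Original string S is at sorted index 5

Answer: xyyzy$zyx
5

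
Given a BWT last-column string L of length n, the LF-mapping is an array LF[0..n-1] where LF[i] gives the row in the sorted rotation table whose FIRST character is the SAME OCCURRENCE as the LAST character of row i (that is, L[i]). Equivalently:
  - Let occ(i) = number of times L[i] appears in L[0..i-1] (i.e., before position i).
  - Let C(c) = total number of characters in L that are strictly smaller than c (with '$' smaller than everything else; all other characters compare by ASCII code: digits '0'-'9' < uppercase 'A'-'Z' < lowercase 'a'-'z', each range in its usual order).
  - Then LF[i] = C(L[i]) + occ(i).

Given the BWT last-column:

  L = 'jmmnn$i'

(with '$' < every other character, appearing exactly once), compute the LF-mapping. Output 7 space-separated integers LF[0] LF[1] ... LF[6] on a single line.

Char counts: '$':1, 'i':1, 'j':1, 'm':2, 'n':2
C (first-col start): C('$')=0, C('i')=1, C('j')=2, C('m')=3, C('n')=5
L[0]='j': occ=0, LF[0]=C('j')+0=2+0=2
L[1]='m': occ=0, LF[1]=C('m')+0=3+0=3
L[2]='m': occ=1, LF[2]=C('m')+1=3+1=4
L[3]='n': occ=0, LF[3]=C('n')+0=5+0=5
L[4]='n': occ=1, LF[4]=C('n')+1=5+1=6
L[5]='$': occ=0, LF[5]=C('$')+0=0+0=0
L[6]='i': occ=0, LF[6]=C('i')+0=1+0=1

Answer: 2 3 4 5 6 0 1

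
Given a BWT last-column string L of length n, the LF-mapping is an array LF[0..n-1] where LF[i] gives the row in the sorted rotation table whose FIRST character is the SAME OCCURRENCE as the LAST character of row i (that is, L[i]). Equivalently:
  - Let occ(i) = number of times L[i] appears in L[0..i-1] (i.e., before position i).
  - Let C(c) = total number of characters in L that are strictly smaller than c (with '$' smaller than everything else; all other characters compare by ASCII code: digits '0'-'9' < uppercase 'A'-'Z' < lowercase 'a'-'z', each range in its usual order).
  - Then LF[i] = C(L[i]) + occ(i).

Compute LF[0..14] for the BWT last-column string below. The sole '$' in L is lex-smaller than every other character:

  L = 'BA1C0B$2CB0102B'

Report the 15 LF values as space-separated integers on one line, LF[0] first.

Answer: 9 8 4 13 1 10 0 6 14 11 2 5 3 7 12

Derivation:
Char counts: '$':1, '0':3, '1':2, '2':2, 'A':1, 'B':4, 'C':2
C (first-col start): C('$')=0, C('0')=1, C('1')=4, C('2')=6, C('A')=8, C('B')=9, C('C')=13
L[0]='B': occ=0, LF[0]=C('B')+0=9+0=9
L[1]='A': occ=0, LF[1]=C('A')+0=8+0=8
L[2]='1': occ=0, LF[2]=C('1')+0=4+0=4
L[3]='C': occ=0, LF[3]=C('C')+0=13+0=13
L[4]='0': occ=0, LF[4]=C('0')+0=1+0=1
L[5]='B': occ=1, LF[5]=C('B')+1=9+1=10
L[6]='$': occ=0, LF[6]=C('$')+0=0+0=0
L[7]='2': occ=0, LF[7]=C('2')+0=6+0=6
L[8]='C': occ=1, LF[8]=C('C')+1=13+1=14
L[9]='B': occ=2, LF[9]=C('B')+2=9+2=11
L[10]='0': occ=1, LF[10]=C('0')+1=1+1=2
L[11]='1': occ=1, LF[11]=C('1')+1=4+1=5
L[12]='0': occ=2, LF[12]=C('0')+2=1+2=3
L[13]='2': occ=1, LF[13]=C('2')+1=6+1=7
L[14]='B': occ=3, LF[14]=C('B')+3=9+3=12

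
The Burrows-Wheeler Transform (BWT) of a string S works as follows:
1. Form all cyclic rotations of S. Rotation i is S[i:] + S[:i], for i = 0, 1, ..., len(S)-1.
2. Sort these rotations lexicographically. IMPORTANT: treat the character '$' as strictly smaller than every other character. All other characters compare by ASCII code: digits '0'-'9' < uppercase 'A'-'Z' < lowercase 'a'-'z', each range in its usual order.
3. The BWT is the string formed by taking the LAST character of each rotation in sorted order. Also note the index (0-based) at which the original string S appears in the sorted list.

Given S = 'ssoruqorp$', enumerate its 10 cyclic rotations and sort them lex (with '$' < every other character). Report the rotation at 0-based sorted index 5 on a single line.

All 10 rotations (rotation i = S[i:]+S[:i]):
  rot[0] = ssoruqorp$
  rot[1] = soruqorp$s
  rot[2] = oruqorp$ss
  rot[3] = ruqorp$sso
  rot[4] = uqorp$ssor
  rot[5] = qorp$ssoru
  rot[6] = orp$ssoruq
  rot[7] = rp$ssoruqo
  rot[8] = p$ssoruqor
  rot[9] = $ssoruqorp
Sorted (with $ < everything):
  sorted[0] = $ssoruqorp
  sorted[1] = orp$ssoruq
  sorted[2] = oruqorp$ss
  sorted[3] = p$ssoruqor
  sorted[4] = qorp$ssoru
  sorted[5] = rp$ssoruqo
  sorted[6] = ruqorp$sso
  sorted[7] = soruqorp$s
  sorted[8] = ssoruqorp$
  sorted[9] = uqorp$ssor
sorted[5] = rp$ssoruqo

Answer: rp$ssoruqo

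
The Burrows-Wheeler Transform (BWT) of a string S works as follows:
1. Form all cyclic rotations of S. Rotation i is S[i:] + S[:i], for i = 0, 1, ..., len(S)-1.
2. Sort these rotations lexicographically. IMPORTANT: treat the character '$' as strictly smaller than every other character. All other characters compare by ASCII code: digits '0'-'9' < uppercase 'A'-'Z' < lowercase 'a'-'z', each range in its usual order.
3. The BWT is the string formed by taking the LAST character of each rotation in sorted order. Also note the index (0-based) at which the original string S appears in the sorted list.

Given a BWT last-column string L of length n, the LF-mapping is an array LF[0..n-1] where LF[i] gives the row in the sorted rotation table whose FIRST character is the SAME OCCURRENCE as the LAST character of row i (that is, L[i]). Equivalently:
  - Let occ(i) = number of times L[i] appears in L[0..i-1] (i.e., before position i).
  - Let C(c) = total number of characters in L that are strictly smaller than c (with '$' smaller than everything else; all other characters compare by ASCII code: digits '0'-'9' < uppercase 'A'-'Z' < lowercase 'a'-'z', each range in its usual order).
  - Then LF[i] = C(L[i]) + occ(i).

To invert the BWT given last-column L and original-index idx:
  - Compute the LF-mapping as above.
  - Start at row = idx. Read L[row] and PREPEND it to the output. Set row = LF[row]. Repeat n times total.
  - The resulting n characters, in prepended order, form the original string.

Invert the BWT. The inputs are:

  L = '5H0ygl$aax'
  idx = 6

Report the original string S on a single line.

Answer: galaxyH05$

Derivation:
LF mapping: 2 3 1 9 6 7 0 4 5 8
Walk LF starting at row 6, prepending L[row]:
  step 1: row=6, L[6]='$', prepend. Next row=LF[6]=0
  step 2: row=0, L[0]='5', prepend. Next row=LF[0]=2
  step 3: row=2, L[2]='0', prepend. Next row=LF[2]=1
  step 4: row=1, L[1]='H', prepend. Next row=LF[1]=3
  step 5: row=3, L[3]='y', prepend. Next row=LF[3]=9
  step 6: row=9, L[9]='x', prepend. Next row=LF[9]=8
  step 7: row=8, L[8]='a', prepend. Next row=LF[8]=5
  step 8: row=5, L[5]='l', prepend. Next row=LF[5]=7
  step 9: row=7, L[7]='a', prepend. Next row=LF[7]=4
  step 10: row=4, L[4]='g', prepend. Next row=LF[4]=6
Reversed output: galaxyH05$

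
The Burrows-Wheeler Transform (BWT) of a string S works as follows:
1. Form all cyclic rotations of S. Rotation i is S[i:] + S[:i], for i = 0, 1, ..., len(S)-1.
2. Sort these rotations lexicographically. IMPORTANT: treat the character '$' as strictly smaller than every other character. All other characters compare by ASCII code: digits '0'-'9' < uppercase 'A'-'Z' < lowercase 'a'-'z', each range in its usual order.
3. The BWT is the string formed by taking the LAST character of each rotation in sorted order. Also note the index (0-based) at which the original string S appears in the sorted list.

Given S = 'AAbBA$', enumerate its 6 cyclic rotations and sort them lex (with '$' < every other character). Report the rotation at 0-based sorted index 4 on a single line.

All 6 rotations (rotation i = S[i:]+S[:i]):
  rot[0] = AAbBA$
  rot[1] = AbBA$A
  rot[2] = bBA$AA
  rot[3] = BA$AAb
  rot[4] = A$AAbB
  rot[5] = $AAbBA
Sorted (with $ < everything):
  sorted[0] = $AAbBA
  sorted[1] = A$AAbB
  sorted[2] = AAbBA$
  sorted[3] = AbBA$A
  sorted[4] = BA$AAb
  sorted[5] = bBA$AA
sorted[4] = BA$AAb

Answer: BA$AAb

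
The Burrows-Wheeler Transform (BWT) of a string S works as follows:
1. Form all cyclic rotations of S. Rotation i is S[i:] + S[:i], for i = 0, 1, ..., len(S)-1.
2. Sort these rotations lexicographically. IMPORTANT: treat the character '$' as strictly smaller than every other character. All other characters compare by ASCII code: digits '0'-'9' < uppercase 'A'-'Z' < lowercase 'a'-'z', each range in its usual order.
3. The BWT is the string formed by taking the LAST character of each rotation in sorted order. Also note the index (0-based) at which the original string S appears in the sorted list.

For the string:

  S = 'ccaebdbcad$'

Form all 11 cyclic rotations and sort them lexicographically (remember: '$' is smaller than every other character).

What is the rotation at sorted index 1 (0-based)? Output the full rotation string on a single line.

All 11 rotations (rotation i = S[i:]+S[:i]):
  rot[0] = ccaebdbcad$
  rot[1] = caebdbcad$c
  rot[2] = aebdbcad$cc
  rot[3] = ebdbcad$cca
  rot[4] = bdbcad$ccae
  rot[5] = dbcad$ccaeb
  rot[6] = bcad$ccaebd
  rot[7] = cad$ccaebdb
  rot[8] = ad$ccaebdbc
  rot[9] = d$ccaebdbca
  rot[10] = $ccaebdbcad
Sorted (with $ < everything):
  sorted[0] = $ccaebdbcad
  sorted[1] = ad$ccaebdbc
  sorted[2] = aebdbcad$cc
  sorted[3] = bcad$ccaebd
  sorted[4] = bdbcad$ccae
  sorted[5] = cad$ccaebdb
  sorted[6] = caebdbcad$c
  sorted[7] = ccaebdbcad$
  sorted[8] = d$ccaebdbca
  sorted[9] = dbcad$ccaeb
  sorted[10] = ebdbcad$cca
sorted[1] = ad$ccaebdbc

Answer: ad$ccaebdbc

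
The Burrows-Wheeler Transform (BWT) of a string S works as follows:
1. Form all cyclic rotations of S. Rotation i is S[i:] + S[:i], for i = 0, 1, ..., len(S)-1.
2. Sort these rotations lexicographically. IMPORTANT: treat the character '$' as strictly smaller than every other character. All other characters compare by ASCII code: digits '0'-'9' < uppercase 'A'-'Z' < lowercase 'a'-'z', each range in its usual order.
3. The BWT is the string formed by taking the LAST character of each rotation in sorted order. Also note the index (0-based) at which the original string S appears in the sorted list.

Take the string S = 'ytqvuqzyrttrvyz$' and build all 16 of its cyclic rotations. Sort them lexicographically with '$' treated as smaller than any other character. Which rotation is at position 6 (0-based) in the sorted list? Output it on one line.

All 16 rotations (rotation i = S[i:]+S[:i]):
  rot[0] = ytqvuqzyrttrvyz$
  rot[1] = tqvuqzyrttrvyz$y
  rot[2] = qvuqzyrttrvyz$yt
  rot[3] = vuqzyrttrvyz$ytq
  rot[4] = uqzyrttrvyz$ytqv
  rot[5] = qzyrttrvyz$ytqvu
  rot[6] = zyrttrvyz$ytqvuq
  rot[7] = yrttrvyz$ytqvuqz
  rot[8] = rttrvyz$ytqvuqzy
  rot[9] = ttrvyz$ytqvuqzyr
  rot[10] = trvyz$ytqvuqzyrt
  rot[11] = rvyz$ytqvuqzyrtt
  rot[12] = vyz$ytqvuqzyrttr
  rot[13] = yz$ytqvuqzyrttrv
  rot[14] = z$ytqvuqzyrttrvy
  rot[15] = $ytqvuqzyrttrvyz
Sorted (with $ < everything):
  sorted[0] = $ytqvuqzyrttrvyz
  sorted[1] = qvuqzyrttrvyz$yt
  sorted[2] = qzyrttrvyz$ytqvu
  sorted[3] = rttrvyz$ytqvuqzy
  sorted[4] = rvyz$ytqvuqzyrtt
  sorted[5] = tqvuqzyrttrvyz$y
  sorted[6] = trvyz$ytqvuqzyrt
  sorted[7] = ttrvyz$ytqvuqzyr
  sorted[8] = uqzyrttrvyz$ytqv
  sorted[9] = vuqzyrttrvyz$ytq
  sorted[10] = vyz$ytqvuqzyrttr
  sorted[11] = yrttrvyz$ytqvuqz
  sorted[12] = ytqvuqzyrttrvyz$
  sorted[13] = yz$ytqvuqzyrttrv
  sorted[14] = z$ytqvuqzyrttrvy
  sorted[15] = zyrttrvyz$ytqvuq
sorted[6] = trvyz$ytqvuqzyrt

Answer: trvyz$ytqvuqzyrt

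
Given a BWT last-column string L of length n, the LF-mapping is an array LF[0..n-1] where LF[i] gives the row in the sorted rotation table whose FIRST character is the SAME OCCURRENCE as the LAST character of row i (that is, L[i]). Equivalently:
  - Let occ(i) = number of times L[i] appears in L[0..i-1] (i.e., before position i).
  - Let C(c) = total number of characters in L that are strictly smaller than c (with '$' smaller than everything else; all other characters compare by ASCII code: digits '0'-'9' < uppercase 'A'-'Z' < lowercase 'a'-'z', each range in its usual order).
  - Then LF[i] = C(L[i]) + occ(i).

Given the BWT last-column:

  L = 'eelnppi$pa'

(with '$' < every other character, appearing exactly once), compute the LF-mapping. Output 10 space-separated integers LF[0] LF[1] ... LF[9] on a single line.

Answer: 2 3 5 6 7 8 4 0 9 1

Derivation:
Char counts: '$':1, 'a':1, 'e':2, 'i':1, 'l':1, 'n':1, 'p':3
C (first-col start): C('$')=0, C('a')=1, C('e')=2, C('i')=4, C('l')=5, C('n')=6, C('p')=7
L[0]='e': occ=0, LF[0]=C('e')+0=2+0=2
L[1]='e': occ=1, LF[1]=C('e')+1=2+1=3
L[2]='l': occ=0, LF[2]=C('l')+0=5+0=5
L[3]='n': occ=0, LF[3]=C('n')+0=6+0=6
L[4]='p': occ=0, LF[4]=C('p')+0=7+0=7
L[5]='p': occ=1, LF[5]=C('p')+1=7+1=8
L[6]='i': occ=0, LF[6]=C('i')+0=4+0=4
L[7]='$': occ=0, LF[7]=C('$')+0=0+0=0
L[8]='p': occ=2, LF[8]=C('p')+2=7+2=9
L[9]='a': occ=0, LF[9]=C('a')+0=1+0=1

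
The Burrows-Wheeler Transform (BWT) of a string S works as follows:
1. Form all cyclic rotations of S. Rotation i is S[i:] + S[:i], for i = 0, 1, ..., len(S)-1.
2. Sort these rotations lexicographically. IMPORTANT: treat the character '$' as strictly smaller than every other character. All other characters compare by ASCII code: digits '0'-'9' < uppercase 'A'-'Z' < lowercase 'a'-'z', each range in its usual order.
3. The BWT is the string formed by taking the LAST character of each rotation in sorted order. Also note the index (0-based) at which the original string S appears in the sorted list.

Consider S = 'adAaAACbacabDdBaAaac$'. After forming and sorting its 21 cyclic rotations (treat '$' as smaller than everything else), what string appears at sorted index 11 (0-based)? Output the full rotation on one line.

All 21 rotations (rotation i = S[i:]+S[:i]):
  rot[0] = adAaAACbacabDdBaAaac$
  rot[1] = dAaAACbacabDdBaAaac$a
  rot[2] = AaAACbacabDdBaAaac$ad
  rot[3] = aAACbacabDdBaAaac$adA
  rot[4] = AACbacabDdBaAaac$adAa
  rot[5] = ACbacabDdBaAaac$adAaA
  rot[6] = CbacabDdBaAaac$adAaAA
  rot[7] = bacabDdBaAaac$adAaAAC
  rot[8] = acabDdBaAaac$adAaAACb
  rot[9] = cabDdBaAaac$adAaAACba
  rot[10] = abDdBaAaac$adAaAACbac
  rot[11] = bDdBaAaac$adAaAACbaca
  rot[12] = DdBaAaac$adAaAACbacab
  rot[13] = dBaAaac$adAaAACbacabD
  rot[14] = BaAaac$adAaAACbacabDd
  rot[15] = aAaac$adAaAACbacabDdB
  rot[16] = Aaac$adAaAACbacabDdBa
  rot[17] = aac$adAaAACbacabDdBaA
  rot[18] = ac$adAaAACbacabDdBaAa
  rot[19] = c$adAaAACbacabDdBaAaa
  rot[20] = $adAaAACbacabDdBaAaac
Sorted (with $ < everything):
  sorted[0] = $adAaAACbacabDdBaAaac
  sorted[1] = AACbacabDdBaAaac$adAa
  sorted[2] = ACbacabDdBaAaac$adAaA
  sorted[3] = AaAACbacabDdBaAaac$ad
  sorted[4] = Aaac$adAaAACbacabDdBa
  sorted[5] = BaAaac$adAaAACbacabDd
  sorted[6] = CbacabDdBaAaac$adAaAA
  sorted[7] = DdBaAaac$adAaAACbacab
  sorted[8] = aAACbacabDdBaAaac$adA
  sorted[9] = aAaac$adAaAACbacabDdB
  sorted[10] = aac$adAaAACbacabDdBaA
  sorted[11] = abDdBaAaac$adAaAACbac
  sorted[12] = ac$adAaAACbacabDdBaAa
  sorted[13] = acabDdBaAaac$adAaAACb
  sorted[14] = adAaAACbacabDdBaAaac$
  sorted[15] = bDdBaAaac$adAaAACbaca
  sorted[16] = bacabDdBaAaac$adAaAAC
  sorted[17] = c$adAaAACbacabDdBaAaa
  sorted[18] = cabDdBaAaac$adAaAACba
  sorted[19] = dAaAACbacabDdBaAaac$a
  sorted[20] = dBaAaac$adAaAACbacabD
sorted[11] = abDdBaAaac$adAaAACbac

Answer: abDdBaAaac$adAaAACbac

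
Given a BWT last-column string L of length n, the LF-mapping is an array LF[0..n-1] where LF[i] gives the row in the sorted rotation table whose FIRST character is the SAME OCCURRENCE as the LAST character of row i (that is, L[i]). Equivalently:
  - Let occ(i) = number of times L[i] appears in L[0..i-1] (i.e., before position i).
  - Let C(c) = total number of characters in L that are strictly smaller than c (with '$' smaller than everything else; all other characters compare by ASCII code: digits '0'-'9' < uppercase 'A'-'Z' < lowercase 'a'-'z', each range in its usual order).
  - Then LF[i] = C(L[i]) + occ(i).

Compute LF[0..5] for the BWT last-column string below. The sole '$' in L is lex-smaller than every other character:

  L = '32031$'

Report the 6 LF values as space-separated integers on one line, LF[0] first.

Answer: 4 3 1 5 2 0

Derivation:
Char counts: '$':1, '0':1, '1':1, '2':1, '3':2
C (first-col start): C('$')=0, C('0')=1, C('1')=2, C('2')=3, C('3')=4
L[0]='3': occ=0, LF[0]=C('3')+0=4+0=4
L[1]='2': occ=0, LF[1]=C('2')+0=3+0=3
L[2]='0': occ=0, LF[2]=C('0')+0=1+0=1
L[3]='3': occ=1, LF[3]=C('3')+1=4+1=5
L[4]='1': occ=0, LF[4]=C('1')+0=2+0=2
L[5]='$': occ=0, LF[5]=C('$')+0=0+0=0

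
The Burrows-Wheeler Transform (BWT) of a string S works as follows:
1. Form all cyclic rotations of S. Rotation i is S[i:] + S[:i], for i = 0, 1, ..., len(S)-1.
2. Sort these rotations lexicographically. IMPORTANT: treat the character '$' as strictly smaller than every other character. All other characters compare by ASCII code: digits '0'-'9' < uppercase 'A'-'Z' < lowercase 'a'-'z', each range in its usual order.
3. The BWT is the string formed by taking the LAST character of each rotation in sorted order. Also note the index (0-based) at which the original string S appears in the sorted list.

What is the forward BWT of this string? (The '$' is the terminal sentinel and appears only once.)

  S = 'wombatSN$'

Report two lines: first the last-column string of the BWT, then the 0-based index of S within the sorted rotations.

Answer: NStbmowa$
8

Derivation:
All 9 rotations (rotation i = S[i:]+S[:i]):
  rot[0] = wombatSN$
  rot[1] = ombatSN$w
  rot[2] = mbatSN$wo
  rot[3] = batSN$wom
  rot[4] = atSN$womb
  rot[5] = tSN$womba
  rot[6] = SN$wombat
  rot[7] = N$wombatS
  rot[8] = $wombatSN
Sorted (with $ < everything):
  sorted[0] = $wombatSN  (last char: 'N')
  sorted[1] = N$wombatS  (last char: 'S')
  sorted[2] = SN$wombat  (last char: 't')
  sorted[3] = atSN$womb  (last char: 'b')
  sorted[4] = batSN$wom  (last char: 'm')
  sorted[5] = mbatSN$wo  (last char: 'o')
  sorted[6] = ombatSN$w  (last char: 'w')
  sorted[7] = tSN$womba  (last char: 'a')
  sorted[8] = wombatSN$  (last char: '$')
Last column: NStbmowa$
Original string S is at sorted index 8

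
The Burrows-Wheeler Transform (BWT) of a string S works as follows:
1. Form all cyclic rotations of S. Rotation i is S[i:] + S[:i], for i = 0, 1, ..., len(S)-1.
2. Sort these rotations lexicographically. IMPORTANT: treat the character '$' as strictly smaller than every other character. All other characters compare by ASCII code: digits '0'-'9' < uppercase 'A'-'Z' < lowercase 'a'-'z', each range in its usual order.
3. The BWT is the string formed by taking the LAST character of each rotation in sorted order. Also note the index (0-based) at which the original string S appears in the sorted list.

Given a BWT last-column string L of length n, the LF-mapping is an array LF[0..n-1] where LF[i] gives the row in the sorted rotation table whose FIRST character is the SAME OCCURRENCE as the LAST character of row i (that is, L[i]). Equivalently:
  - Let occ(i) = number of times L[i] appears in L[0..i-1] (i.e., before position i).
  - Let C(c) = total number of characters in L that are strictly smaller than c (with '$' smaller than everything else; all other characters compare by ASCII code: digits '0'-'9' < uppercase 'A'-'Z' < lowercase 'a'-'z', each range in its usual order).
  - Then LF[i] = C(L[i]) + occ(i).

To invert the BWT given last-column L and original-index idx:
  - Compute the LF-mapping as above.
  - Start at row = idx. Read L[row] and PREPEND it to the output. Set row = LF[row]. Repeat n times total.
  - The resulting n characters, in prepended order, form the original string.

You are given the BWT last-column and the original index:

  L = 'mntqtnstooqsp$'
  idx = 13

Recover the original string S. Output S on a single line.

LF mapping: 1 2 11 7 12 3 9 13 4 5 8 10 6 0
Walk LF starting at row 13, prepending L[row]:
  step 1: row=13, L[13]='$', prepend. Next row=LF[13]=0
  step 2: row=0, L[0]='m', prepend. Next row=LF[0]=1
  step 3: row=1, L[1]='n', prepend. Next row=LF[1]=2
  step 4: row=2, L[2]='t', prepend. Next row=LF[2]=11
  step 5: row=11, L[11]='s', prepend. Next row=LF[11]=10
  step 6: row=10, L[10]='q', prepend. Next row=LF[10]=8
  step 7: row=8, L[8]='o', prepend. Next row=LF[8]=4
  step 8: row=4, L[4]='t', prepend. Next row=LF[4]=12
  step 9: row=12, L[12]='p', prepend. Next row=LF[12]=6
  step 10: row=6, L[6]='s', prepend. Next row=LF[6]=9
  step 11: row=9, L[9]='o', prepend. Next row=LF[9]=5
  step 12: row=5, L[5]='n', prepend. Next row=LF[5]=3
  step 13: row=3, L[3]='q', prepend. Next row=LF[3]=7
  step 14: row=7, L[7]='t', prepend. Next row=LF[7]=13
Reversed output: tqnosptoqstnm$

Answer: tqnosptoqstnm$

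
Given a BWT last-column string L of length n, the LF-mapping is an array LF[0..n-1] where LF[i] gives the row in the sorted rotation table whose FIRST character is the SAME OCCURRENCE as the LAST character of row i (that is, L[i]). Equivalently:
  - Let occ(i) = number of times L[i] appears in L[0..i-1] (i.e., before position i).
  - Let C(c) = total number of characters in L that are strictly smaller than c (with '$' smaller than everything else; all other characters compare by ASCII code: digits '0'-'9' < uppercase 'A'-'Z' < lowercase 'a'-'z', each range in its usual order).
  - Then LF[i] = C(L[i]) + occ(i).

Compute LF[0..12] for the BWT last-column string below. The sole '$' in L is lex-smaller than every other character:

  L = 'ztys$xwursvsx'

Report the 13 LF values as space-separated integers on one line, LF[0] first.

Answer: 12 5 11 2 0 9 8 6 1 3 7 4 10

Derivation:
Char counts: '$':1, 'r':1, 's':3, 't':1, 'u':1, 'v':1, 'w':1, 'x':2, 'y':1, 'z':1
C (first-col start): C('$')=0, C('r')=1, C('s')=2, C('t')=5, C('u')=6, C('v')=7, C('w')=8, C('x')=9, C('y')=11, C('z')=12
L[0]='z': occ=0, LF[0]=C('z')+0=12+0=12
L[1]='t': occ=0, LF[1]=C('t')+0=5+0=5
L[2]='y': occ=0, LF[2]=C('y')+0=11+0=11
L[3]='s': occ=0, LF[3]=C('s')+0=2+0=2
L[4]='$': occ=0, LF[4]=C('$')+0=0+0=0
L[5]='x': occ=0, LF[5]=C('x')+0=9+0=9
L[6]='w': occ=0, LF[6]=C('w')+0=8+0=8
L[7]='u': occ=0, LF[7]=C('u')+0=6+0=6
L[8]='r': occ=0, LF[8]=C('r')+0=1+0=1
L[9]='s': occ=1, LF[9]=C('s')+1=2+1=3
L[10]='v': occ=0, LF[10]=C('v')+0=7+0=7
L[11]='s': occ=2, LF[11]=C('s')+2=2+2=4
L[12]='x': occ=1, LF[12]=C('x')+1=9+1=10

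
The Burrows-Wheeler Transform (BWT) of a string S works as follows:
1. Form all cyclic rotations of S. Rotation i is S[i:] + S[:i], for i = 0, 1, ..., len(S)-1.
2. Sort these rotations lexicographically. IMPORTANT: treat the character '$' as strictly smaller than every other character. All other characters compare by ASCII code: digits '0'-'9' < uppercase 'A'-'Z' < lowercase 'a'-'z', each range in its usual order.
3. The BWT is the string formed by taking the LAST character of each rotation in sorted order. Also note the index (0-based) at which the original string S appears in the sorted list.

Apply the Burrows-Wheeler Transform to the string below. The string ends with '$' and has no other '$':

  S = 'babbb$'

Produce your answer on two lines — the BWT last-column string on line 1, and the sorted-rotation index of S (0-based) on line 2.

Answer: bbb$ba
3

Derivation:
All 6 rotations (rotation i = S[i:]+S[:i]):
  rot[0] = babbb$
  rot[1] = abbb$b
  rot[2] = bbb$ba
  rot[3] = bb$bab
  rot[4] = b$babb
  rot[5] = $babbb
Sorted (with $ < everything):
  sorted[0] = $babbb  (last char: 'b')
  sorted[1] = abbb$b  (last char: 'b')
  sorted[2] = b$babb  (last char: 'b')
  sorted[3] = babbb$  (last char: '$')
  sorted[4] = bb$bab  (last char: 'b')
  sorted[5] = bbb$ba  (last char: 'a')
Last column: bbb$ba
Original string S is at sorted index 3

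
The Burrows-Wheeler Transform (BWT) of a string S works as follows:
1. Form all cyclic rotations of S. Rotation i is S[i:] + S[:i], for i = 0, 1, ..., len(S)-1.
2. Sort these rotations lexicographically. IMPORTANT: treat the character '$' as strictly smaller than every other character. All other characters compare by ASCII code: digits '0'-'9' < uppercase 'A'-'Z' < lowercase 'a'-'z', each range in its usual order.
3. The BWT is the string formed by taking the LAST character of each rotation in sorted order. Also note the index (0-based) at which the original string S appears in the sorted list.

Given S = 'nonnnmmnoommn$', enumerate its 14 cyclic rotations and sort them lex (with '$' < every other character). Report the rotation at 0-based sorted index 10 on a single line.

Answer: noommn$nonnnmm

Derivation:
All 14 rotations (rotation i = S[i:]+S[:i]):
  rot[0] = nonnnmmnoommn$
  rot[1] = onnnmmnoommn$n
  rot[2] = nnnmmnoommn$no
  rot[3] = nnmmnoommn$non
  rot[4] = nmmnoommn$nonn
  rot[5] = mmnoommn$nonnn
  rot[6] = mnoommn$nonnnm
  rot[7] = noommn$nonnnmm
  rot[8] = oommn$nonnnmmn
  rot[9] = ommn$nonnnmmno
  rot[10] = mmn$nonnnmmnoo
  rot[11] = mn$nonnnmmnoom
  rot[12] = n$nonnnmmnoomm
  rot[13] = $nonnnmmnoommn
Sorted (with $ < everything):
  sorted[0] = $nonnnmmnoommn
  sorted[1] = mmn$nonnnmmnoo
  sorted[2] = mmnoommn$nonnn
  sorted[3] = mn$nonnnmmnoom
  sorted[4] = mnoommn$nonnnm
  sorted[5] = n$nonnnmmnoomm
  sorted[6] = nmmnoommn$nonn
  sorted[7] = nnmmnoommn$non
  sorted[8] = nnnmmnoommn$no
  sorted[9] = nonnnmmnoommn$
  sorted[10] = noommn$nonnnmm
  sorted[11] = ommn$nonnnmmno
  sorted[12] = onnnmmnoommn$n
  sorted[13] = oommn$nonnnmmn
sorted[10] = noommn$nonnnmm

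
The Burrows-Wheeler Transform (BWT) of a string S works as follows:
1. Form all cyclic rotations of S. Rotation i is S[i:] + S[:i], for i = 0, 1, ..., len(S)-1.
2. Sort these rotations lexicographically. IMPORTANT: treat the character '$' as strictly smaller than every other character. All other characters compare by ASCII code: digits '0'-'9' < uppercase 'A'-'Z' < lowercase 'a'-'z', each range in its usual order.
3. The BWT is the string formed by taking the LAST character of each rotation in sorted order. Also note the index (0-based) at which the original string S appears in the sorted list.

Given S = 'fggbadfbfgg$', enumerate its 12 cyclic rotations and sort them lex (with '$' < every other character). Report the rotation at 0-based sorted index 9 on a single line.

Answer: gbadfbfgg$fg

Derivation:
All 12 rotations (rotation i = S[i:]+S[:i]):
  rot[0] = fggbadfbfgg$
  rot[1] = ggbadfbfgg$f
  rot[2] = gbadfbfgg$fg
  rot[3] = badfbfgg$fgg
  rot[4] = adfbfgg$fggb
  rot[5] = dfbfgg$fggba
  rot[6] = fbfgg$fggbad
  rot[7] = bfgg$fggbadf
  rot[8] = fgg$fggbadfb
  rot[9] = gg$fggbadfbf
  rot[10] = g$fggbadfbfg
  rot[11] = $fggbadfbfgg
Sorted (with $ < everything):
  sorted[0] = $fggbadfbfgg
  sorted[1] = adfbfgg$fggb
  sorted[2] = badfbfgg$fgg
  sorted[3] = bfgg$fggbadf
  sorted[4] = dfbfgg$fggba
  sorted[5] = fbfgg$fggbad
  sorted[6] = fgg$fggbadfb
  sorted[7] = fggbadfbfgg$
  sorted[8] = g$fggbadfbfg
  sorted[9] = gbadfbfgg$fg
  sorted[10] = gg$fggbadfbf
  sorted[11] = ggbadfbfgg$f
sorted[9] = gbadfbfgg$fg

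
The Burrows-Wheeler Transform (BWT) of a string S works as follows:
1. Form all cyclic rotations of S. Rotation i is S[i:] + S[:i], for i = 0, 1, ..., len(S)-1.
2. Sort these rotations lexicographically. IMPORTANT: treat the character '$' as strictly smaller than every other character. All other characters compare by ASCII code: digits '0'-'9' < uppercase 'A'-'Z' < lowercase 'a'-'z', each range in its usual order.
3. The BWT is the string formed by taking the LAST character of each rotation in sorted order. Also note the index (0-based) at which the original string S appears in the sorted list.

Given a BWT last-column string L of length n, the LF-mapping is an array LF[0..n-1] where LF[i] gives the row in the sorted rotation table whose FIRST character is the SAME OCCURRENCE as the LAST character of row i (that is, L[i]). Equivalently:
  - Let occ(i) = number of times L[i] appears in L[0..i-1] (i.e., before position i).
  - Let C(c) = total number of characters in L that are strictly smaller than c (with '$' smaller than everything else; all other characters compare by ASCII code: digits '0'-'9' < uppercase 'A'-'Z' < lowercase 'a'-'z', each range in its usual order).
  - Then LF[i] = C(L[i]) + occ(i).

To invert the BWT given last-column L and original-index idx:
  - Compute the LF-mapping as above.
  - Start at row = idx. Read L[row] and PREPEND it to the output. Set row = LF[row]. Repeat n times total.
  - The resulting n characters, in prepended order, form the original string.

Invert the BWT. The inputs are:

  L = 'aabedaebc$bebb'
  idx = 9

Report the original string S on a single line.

LF mapping: 1 2 4 11 10 3 12 5 9 0 6 13 7 8
Walk LF starting at row 9, prepending L[row]:
  step 1: row=9, L[9]='$', prepend. Next row=LF[9]=0
  step 2: row=0, L[0]='a', prepend. Next row=LF[0]=1
  step 3: row=1, L[1]='a', prepend. Next row=LF[1]=2
  step 4: row=2, L[2]='b', prepend. Next row=LF[2]=4
  step 5: row=4, L[4]='d', prepend. Next row=LF[4]=10
  step 6: row=10, L[10]='b', prepend. Next row=LF[10]=6
  step 7: row=6, L[6]='e', prepend. Next row=LF[6]=12
  step 8: row=12, L[12]='b', prepend. Next row=LF[12]=7
  step 9: row=7, L[7]='b', prepend. Next row=LF[7]=5
  step 10: row=5, L[5]='a', prepend. Next row=LF[5]=3
  step 11: row=3, L[3]='e', prepend. Next row=LF[3]=11
  step 12: row=11, L[11]='e', prepend. Next row=LF[11]=13
  step 13: row=13, L[13]='b', prepend. Next row=LF[13]=8
  step 14: row=8, L[8]='c', prepend. Next row=LF[8]=9
Reversed output: cbeeabbebdbaa$

Answer: cbeeabbebdbaa$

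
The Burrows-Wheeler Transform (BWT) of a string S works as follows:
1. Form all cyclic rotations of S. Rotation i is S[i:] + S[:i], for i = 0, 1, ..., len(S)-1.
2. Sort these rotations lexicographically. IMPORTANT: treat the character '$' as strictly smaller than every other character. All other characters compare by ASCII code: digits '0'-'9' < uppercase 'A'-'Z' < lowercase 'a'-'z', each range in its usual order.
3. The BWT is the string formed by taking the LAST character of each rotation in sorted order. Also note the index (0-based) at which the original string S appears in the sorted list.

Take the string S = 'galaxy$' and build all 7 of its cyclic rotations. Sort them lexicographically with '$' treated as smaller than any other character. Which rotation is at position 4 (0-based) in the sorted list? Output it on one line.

Answer: laxy$ga

Derivation:
All 7 rotations (rotation i = S[i:]+S[:i]):
  rot[0] = galaxy$
  rot[1] = alaxy$g
  rot[2] = laxy$ga
  rot[3] = axy$gal
  rot[4] = xy$gala
  rot[5] = y$galax
  rot[6] = $galaxy
Sorted (with $ < everything):
  sorted[0] = $galaxy
  sorted[1] = alaxy$g
  sorted[2] = axy$gal
  sorted[3] = galaxy$
  sorted[4] = laxy$ga
  sorted[5] = xy$gala
  sorted[6] = y$galax
sorted[4] = laxy$ga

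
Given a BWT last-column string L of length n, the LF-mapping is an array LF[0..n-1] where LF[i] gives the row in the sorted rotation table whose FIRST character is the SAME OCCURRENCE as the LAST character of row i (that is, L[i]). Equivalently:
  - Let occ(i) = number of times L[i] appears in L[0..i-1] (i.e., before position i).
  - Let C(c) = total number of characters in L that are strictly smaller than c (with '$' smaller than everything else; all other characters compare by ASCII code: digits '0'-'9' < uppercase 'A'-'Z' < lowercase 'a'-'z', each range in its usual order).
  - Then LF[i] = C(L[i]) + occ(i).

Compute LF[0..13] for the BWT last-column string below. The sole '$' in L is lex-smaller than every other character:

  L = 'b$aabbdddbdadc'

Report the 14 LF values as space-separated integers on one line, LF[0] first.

Char counts: '$':1, 'a':3, 'b':4, 'c':1, 'd':5
C (first-col start): C('$')=0, C('a')=1, C('b')=4, C('c')=8, C('d')=9
L[0]='b': occ=0, LF[0]=C('b')+0=4+0=4
L[1]='$': occ=0, LF[1]=C('$')+0=0+0=0
L[2]='a': occ=0, LF[2]=C('a')+0=1+0=1
L[3]='a': occ=1, LF[3]=C('a')+1=1+1=2
L[4]='b': occ=1, LF[4]=C('b')+1=4+1=5
L[5]='b': occ=2, LF[5]=C('b')+2=4+2=6
L[6]='d': occ=0, LF[6]=C('d')+0=9+0=9
L[7]='d': occ=1, LF[7]=C('d')+1=9+1=10
L[8]='d': occ=2, LF[8]=C('d')+2=9+2=11
L[9]='b': occ=3, LF[9]=C('b')+3=4+3=7
L[10]='d': occ=3, LF[10]=C('d')+3=9+3=12
L[11]='a': occ=2, LF[11]=C('a')+2=1+2=3
L[12]='d': occ=4, LF[12]=C('d')+4=9+4=13
L[13]='c': occ=0, LF[13]=C('c')+0=8+0=8

Answer: 4 0 1 2 5 6 9 10 11 7 12 3 13 8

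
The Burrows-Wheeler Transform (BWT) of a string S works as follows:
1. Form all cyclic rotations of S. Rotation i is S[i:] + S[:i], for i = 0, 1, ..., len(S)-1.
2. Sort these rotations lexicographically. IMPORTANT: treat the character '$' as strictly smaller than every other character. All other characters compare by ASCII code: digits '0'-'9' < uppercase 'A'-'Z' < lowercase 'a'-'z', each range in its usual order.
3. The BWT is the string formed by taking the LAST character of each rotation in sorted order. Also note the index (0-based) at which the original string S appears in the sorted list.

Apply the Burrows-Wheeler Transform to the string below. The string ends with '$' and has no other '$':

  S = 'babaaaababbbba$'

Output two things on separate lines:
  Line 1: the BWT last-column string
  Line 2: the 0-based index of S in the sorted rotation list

All 15 rotations (rotation i = S[i:]+S[:i]):
  rot[0] = babaaaababbbba$
  rot[1] = abaaaababbbba$b
  rot[2] = baaaababbbba$ba
  rot[3] = aaaababbbba$bab
  rot[4] = aaababbbba$baba
  rot[5] = aababbbba$babaa
  rot[6] = ababbbba$babaaa
  rot[7] = babbbba$babaaaa
  rot[8] = abbbba$babaaaab
  rot[9] = bbbba$babaaaaba
  rot[10] = bbba$babaaaabab
  rot[11] = bba$babaaaababb
  rot[12] = ba$babaaaababbb
  rot[13] = a$babaaaababbbb
  rot[14] = $babaaaababbbba
Sorted (with $ < everything):
  sorted[0] = $babaaaababbbba  (last char: 'a')
  sorted[1] = a$babaaaababbbb  (last char: 'b')
  sorted[2] = aaaababbbba$bab  (last char: 'b')
  sorted[3] = aaababbbba$baba  (last char: 'a')
  sorted[4] = aababbbba$babaa  (last char: 'a')
  sorted[5] = abaaaababbbba$b  (last char: 'b')
  sorted[6] = ababbbba$babaaa  (last char: 'a')
  sorted[7] = abbbba$babaaaab  (last char: 'b')
  sorted[8] = ba$babaaaababbb  (last char: 'b')
  sorted[9] = baaaababbbba$ba  (last char: 'a')
  sorted[10] = babaaaababbbba$  (last char: '$')
  sorted[11] = babbbba$babaaaa  (last char: 'a')
  sorted[12] = bba$babaaaababb  (last char: 'b')
  sorted[13] = bbba$babaaaabab  (last char: 'b')
  sorted[14] = bbbba$babaaaaba  (last char: 'a')
Last column: abbaababba$abba
Original string S is at sorted index 10

Answer: abbaababba$abba
10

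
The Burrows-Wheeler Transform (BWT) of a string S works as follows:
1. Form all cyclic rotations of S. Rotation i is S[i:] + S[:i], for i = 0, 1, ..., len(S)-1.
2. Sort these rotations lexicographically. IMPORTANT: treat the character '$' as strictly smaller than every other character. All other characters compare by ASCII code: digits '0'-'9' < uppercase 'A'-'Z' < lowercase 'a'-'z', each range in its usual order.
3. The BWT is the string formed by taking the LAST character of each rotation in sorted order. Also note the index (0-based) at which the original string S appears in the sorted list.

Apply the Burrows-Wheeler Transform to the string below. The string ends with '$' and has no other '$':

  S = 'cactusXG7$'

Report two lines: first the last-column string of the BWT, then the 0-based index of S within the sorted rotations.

Answer: 7GXsc$auct
5

Derivation:
All 10 rotations (rotation i = S[i:]+S[:i]):
  rot[0] = cactusXG7$
  rot[1] = actusXG7$c
  rot[2] = ctusXG7$ca
  rot[3] = tusXG7$cac
  rot[4] = usXG7$cact
  rot[5] = sXG7$cactu
  rot[6] = XG7$cactus
  rot[7] = G7$cactusX
  rot[8] = 7$cactusXG
  rot[9] = $cactusXG7
Sorted (with $ < everything):
  sorted[0] = $cactusXG7  (last char: '7')
  sorted[1] = 7$cactusXG  (last char: 'G')
  sorted[2] = G7$cactusX  (last char: 'X')
  sorted[3] = XG7$cactus  (last char: 's')
  sorted[4] = actusXG7$c  (last char: 'c')
  sorted[5] = cactusXG7$  (last char: '$')
  sorted[6] = ctusXG7$ca  (last char: 'a')
  sorted[7] = sXG7$cactu  (last char: 'u')
  sorted[8] = tusXG7$cac  (last char: 'c')
  sorted[9] = usXG7$cact  (last char: 't')
Last column: 7GXsc$auct
Original string S is at sorted index 5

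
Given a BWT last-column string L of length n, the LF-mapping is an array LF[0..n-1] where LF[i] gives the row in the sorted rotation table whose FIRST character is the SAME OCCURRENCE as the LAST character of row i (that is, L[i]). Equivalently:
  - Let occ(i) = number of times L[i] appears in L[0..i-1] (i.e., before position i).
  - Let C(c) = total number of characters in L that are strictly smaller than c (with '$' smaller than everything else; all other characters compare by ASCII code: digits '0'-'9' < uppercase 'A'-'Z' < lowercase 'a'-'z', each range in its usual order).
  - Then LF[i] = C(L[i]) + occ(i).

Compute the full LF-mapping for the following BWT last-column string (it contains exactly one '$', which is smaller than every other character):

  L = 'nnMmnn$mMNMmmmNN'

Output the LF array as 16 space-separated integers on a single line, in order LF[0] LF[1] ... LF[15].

Answer: 12 13 1 7 14 15 0 8 2 4 3 9 10 11 5 6

Derivation:
Char counts: '$':1, 'M':3, 'N':3, 'm':5, 'n':4
C (first-col start): C('$')=0, C('M')=1, C('N')=4, C('m')=7, C('n')=12
L[0]='n': occ=0, LF[0]=C('n')+0=12+0=12
L[1]='n': occ=1, LF[1]=C('n')+1=12+1=13
L[2]='M': occ=0, LF[2]=C('M')+0=1+0=1
L[3]='m': occ=0, LF[3]=C('m')+0=7+0=7
L[4]='n': occ=2, LF[4]=C('n')+2=12+2=14
L[5]='n': occ=3, LF[5]=C('n')+3=12+3=15
L[6]='$': occ=0, LF[6]=C('$')+0=0+0=0
L[7]='m': occ=1, LF[7]=C('m')+1=7+1=8
L[8]='M': occ=1, LF[8]=C('M')+1=1+1=2
L[9]='N': occ=0, LF[9]=C('N')+0=4+0=4
L[10]='M': occ=2, LF[10]=C('M')+2=1+2=3
L[11]='m': occ=2, LF[11]=C('m')+2=7+2=9
L[12]='m': occ=3, LF[12]=C('m')+3=7+3=10
L[13]='m': occ=4, LF[13]=C('m')+4=7+4=11
L[14]='N': occ=1, LF[14]=C('N')+1=4+1=5
L[15]='N': occ=2, LF[15]=C('N')+2=4+2=6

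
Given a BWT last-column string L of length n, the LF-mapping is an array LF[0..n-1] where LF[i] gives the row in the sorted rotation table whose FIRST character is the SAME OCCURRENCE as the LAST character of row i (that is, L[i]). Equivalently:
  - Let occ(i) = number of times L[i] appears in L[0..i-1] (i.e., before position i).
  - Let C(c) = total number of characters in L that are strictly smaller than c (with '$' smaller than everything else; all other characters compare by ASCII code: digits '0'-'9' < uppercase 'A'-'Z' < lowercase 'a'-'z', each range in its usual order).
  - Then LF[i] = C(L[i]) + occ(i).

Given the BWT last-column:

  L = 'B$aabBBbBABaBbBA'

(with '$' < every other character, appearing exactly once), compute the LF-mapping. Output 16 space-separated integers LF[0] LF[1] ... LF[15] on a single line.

Char counts: '$':1, 'A':2, 'B':7, 'a':3, 'b':3
C (first-col start): C('$')=0, C('A')=1, C('B')=3, C('a')=10, C('b')=13
L[0]='B': occ=0, LF[0]=C('B')+0=3+0=3
L[1]='$': occ=0, LF[1]=C('$')+0=0+0=0
L[2]='a': occ=0, LF[2]=C('a')+0=10+0=10
L[3]='a': occ=1, LF[3]=C('a')+1=10+1=11
L[4]='b': occ=0, LF[4]=C('b')+0=13+0=13
L[5]='B': occ=1, LF[5]=C('B')+1=3+1=4
L[6]='B': occ=2, LF[6]=C('B')+2=3+2=5
L[7]='b': occ=1, LF[7]=C('b')+1=13+1=14
L[8]='B': occ=3, LF[8]=C('B')+3=3+3=6
L[9]='A': occ=0, LF[9]=C('A')+0=1+0=1
L[10]='B': occ=4, LF[10]=C('B')+4=3+4=7
L[11]='a': occ=2, LF[11]=C('a')+2=10+2=12
L[12]='B': occ=5, LF[12]=C('B')+5=3+5=8
L[13]='b': occ=2, LF[13]=C('b')+2=13+2=15
L[14]='B': occ=6, LF[14]=C('B')+6=3+6=9
L[15]='A': occ=1, LF[15]=C('A')+1=1+1=2

Answer: 3 0 10 11 13 4 5 14 6 1 7 12 8 15 9 2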